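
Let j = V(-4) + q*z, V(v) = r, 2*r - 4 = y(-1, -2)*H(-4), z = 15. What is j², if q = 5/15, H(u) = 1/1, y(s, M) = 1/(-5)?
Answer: 4761/100 ≈ 47.610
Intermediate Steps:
y(s, M) = -⅕
H(u) = 1
r = 19/10 (r = 2 + (-⅕*1)/2 = 2 + (½)*(-⅕) = 2 - ⅒ = 19/10 ≈ 1.9000)
q = ⅓ (q = 5*(1/15) = ⅓ ≈ 0.33333)
V(v) = 19/10
j = 69/10 (j = 19/10 + (⅓)*15 = 19/10 + 5 = 69/10 ≈ 6.9000)
j² = (69/10)² = 4761/100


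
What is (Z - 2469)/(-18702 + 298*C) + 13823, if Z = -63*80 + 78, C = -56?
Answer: 489203401/35390 ≈ 13823.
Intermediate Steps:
Z = -4962 (Z = -5040 + 78 = -4962)
(Z - 2469)/(-18702 + 298*C) + 13823 = (-4962 - 2469)/(-18702 + 298*(-56)) + 13823 = -7431/(-18702 - 16688) + 13823 = -7431/(-35390) + 13823 = -7431*(-1/35390) + 13823 = 7431/35390 + 13823 = 489203401/35390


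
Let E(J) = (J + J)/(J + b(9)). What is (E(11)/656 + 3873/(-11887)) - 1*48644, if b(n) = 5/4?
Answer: -2323348505061/47761966 ≈ -48644.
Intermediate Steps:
b(n) = 5/4 (b(n) = 5*(¼) = 5/4)
E(J) = 2*J/(5/4 + J) (E(J) = (J + J)/(J + 5/4) = (2*J)/(5/4 + J) = 2*J/(5/4 + J))
(E(11)/656 + 3873/(-11887)) - 1*48644 = ((8*11/(5 + 4*11))/656 + 3873/(-11887)) - 1*48644 = ((8*11/(5 + 44))*(1/656) + 3873*(-1/11887)) - 48644 = ((8*11/49)*(1/656) - 3873/11887) - 48644 = ((8*11*(1/49))*(1/656) - 3873/11887) - 48644 = ((88/49)*(1/656) - 3873/11887) - 48644 = (11/4018 - 3873/11887) - 48644 = -15430957/47761966 - 48644 = -2323348505061/47761966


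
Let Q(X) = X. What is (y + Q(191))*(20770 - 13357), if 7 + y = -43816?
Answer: -323444016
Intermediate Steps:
y = -43823 (y = -7 - 43816 = -43823)
(y + Q(191))*(20770 - 13357) = (-43823 + 191)*(20770 - 13357) = -43632*7413 = -323444016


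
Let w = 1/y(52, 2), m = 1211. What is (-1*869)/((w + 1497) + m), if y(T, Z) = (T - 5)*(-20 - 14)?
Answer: -17578/54777 ≈ -0.32090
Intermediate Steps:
y(T, Z) = 170 - 34*T (y(T, Z) = (-5 + T)*(-34) = 170 - 34*T)
w = -1/1598 (w = 1/(170 - 34*52) = 1/(170 - 1768) = 1/(-1598) = -1/1598 ≈ -0.00062578)
(-1*869)/((w + 1497) + m) = (-1*869)/((-1/1598 + 1497) + 1211) = -869/(2392205/1598 + 1211) = -869/4327383/1598 = -869*1598/4327383 = -17578/54777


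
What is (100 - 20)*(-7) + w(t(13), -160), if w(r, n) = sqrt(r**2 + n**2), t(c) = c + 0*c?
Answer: -560 + sqrt(25769) ≈ -399.47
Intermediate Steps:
t(c) = c (t(c) = c + 0 = c)
w(r, n) = sqrt(n**2 + r**2)
(100 - 20)*(-7) + w(t(13), -160) = (100 - 20)*(-7) + sqrt((-160)**2 + 13**2) = 80*(-7) + sqrt(25600 + 169) = -560 + sqrt(25769)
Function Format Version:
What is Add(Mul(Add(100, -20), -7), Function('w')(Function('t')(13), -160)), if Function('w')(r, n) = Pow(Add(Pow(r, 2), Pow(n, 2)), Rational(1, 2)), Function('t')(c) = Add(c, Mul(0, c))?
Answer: Add(-560, Pow(25769, Rational(1, 2))) ≈ -399.47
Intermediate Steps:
Function('t')(c) = c (Function('t')(c) = Add(c, 0) = c)
Function('w')(r, n) = Pow(Add(Pow(n, 2), Pow(r, 2)), Rational(1, 2))
Add(Mul(Add(100, -20), -7), Function('w')(Function('t')(13), -160)) = Add(Mul(Add(100, -20), -7), Pow(Add(Pow(-160, 2), Pow(13, 2)), Rational(1, 2))) = Add(Mul(80, -7), Pow(Add(25600, 169), Rational(1, 2))) = Add(-560, Pow(25769, Rational(1, 2)))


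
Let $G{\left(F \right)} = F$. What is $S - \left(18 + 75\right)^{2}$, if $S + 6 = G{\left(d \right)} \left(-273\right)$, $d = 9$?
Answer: $-11112$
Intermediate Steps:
$S = -2463$ ($S = -6 + 9 \left(-273\right) = -6 - 2457 = -2463$)
$S - \left(18 + 75\right)^{2} = -2463 - \left(18 + 75\right)^{2} = -2463 - 93^{2} = -2463 - 8649 = -11112$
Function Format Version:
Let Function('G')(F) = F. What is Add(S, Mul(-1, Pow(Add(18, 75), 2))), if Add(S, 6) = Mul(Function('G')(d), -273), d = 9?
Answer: -11112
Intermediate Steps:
S = -2463 (S = Add(-6, Mul(9, -273)) = Add(-6, -2457) = -2463)
Add(S, Mul(-1, Pow(Add(18, 75), 2))) = Add(-2463, Mul(-1, Pow(Add(18, 75), 2))) = Add(-2463, Mul(-1, Pow(93, 2))) = Add(-2463, Mul(-1, 8649)) = Add(-2463, -8649) = -11112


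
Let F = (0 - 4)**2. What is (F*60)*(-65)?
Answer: -62400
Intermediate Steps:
F = 16 (F = (-4)**2 = 16)
(F*60)*(-65) = (16*60)*(-65) = 960*(-65) = -62400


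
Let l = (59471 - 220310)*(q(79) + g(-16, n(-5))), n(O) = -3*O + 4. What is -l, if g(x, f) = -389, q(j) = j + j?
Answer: -37153809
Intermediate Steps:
q(j) = 2*j
n(O) = 4 - 3*O
l = 37153809 (l = (59471 - 220310)*(2*79 - 389) = -160839*(158 - 389) = -160839*(-231) = 37153809)
-l = -1*37153809 = -37153809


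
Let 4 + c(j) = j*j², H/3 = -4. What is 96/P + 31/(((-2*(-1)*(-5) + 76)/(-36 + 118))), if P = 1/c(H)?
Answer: -5485705/33 ≈ -1.6623e+5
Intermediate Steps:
H = -12 (H = 3*(-4) = -12)
c(j) = -4 + j³ (c(j) = -4 + j*j² = -4 + j³)
P = -1/1732 (P = 1/(-4 + (-12)³) = 1/(-4 - 1728) = 1/(-1732) = -1/1732 ≈ -0.00057737)
96/P + 31/(((-2*(-1)*(-5) + 76)/(-36 + 118))) = 96/(-1/1732) + 31/(((-2*(-1)*(-5) + 76)/(-36 + 118))) = 96*(-1732) + 31/(((2*(-5) + 76)/82)) = -166272 + 31/(((-10 + 76)*(1/82))) = -166272 + 31/((66*(1/82))) = -166272 + 31/(33/41) = -166272 + 31*(41/33) = -166272 + 1271/33 = -5485705/33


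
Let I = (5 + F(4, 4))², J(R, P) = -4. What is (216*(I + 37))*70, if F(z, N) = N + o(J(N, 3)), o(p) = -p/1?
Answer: 3114720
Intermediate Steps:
o(p) = -p (o(p) = -p*1 = -p)
F(z, N) = 4 + N (F(z, N) = N - 1*(-4) = N + 4 = 4 + N)
I = 169 (I = (5 + (4 + 4))² = (5 + 8)² = 13² = 169)
(216*(I + 37))*70 = (216*(169 + 37))*70 = (216*206)*70 = 44496*70 = 3114720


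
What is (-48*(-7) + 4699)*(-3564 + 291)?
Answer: -16479555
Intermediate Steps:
(-48*(-7) + 4699)*(-3564 + 291) = (336 + 4699)*(-3273) = 5035*(-3273) = -16479555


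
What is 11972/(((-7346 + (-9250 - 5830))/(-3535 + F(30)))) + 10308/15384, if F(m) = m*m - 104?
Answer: 21028860395/14375066 ≈ 1462.9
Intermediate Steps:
F(m) = -104 + m**2 (F(m) = m**2 - 104 = -104 + m**2)
11972/(((-7346 + (-9250 - 5830))/(-3535 + F(30)))) + 10308/15384 = 11972/(((-7346 + (-9250 - 5830))/(-3535 + (-104 + 30**2)))) + 10308/15384 = 11972/(((-7346 - 15080)/(-3535 + (-104 + 900)))) + 10308*(1/15384) = 11972/((-22426/(-3535 + 796))) + 859/1282 = 11972/((-22426/(-2739))) + 859/1282 = 11972/((-22426*(-1/2739))) + 859/1282 = 11972/(22426/2739) + 859/1282 = 11972*(2739/22426) + 859/1282 = 16395654/11213 + 859/1282 = 21028860395/14375066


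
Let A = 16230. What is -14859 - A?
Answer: -31089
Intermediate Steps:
-14859 - A = -14859 - 1*16230 = -14859 - 16230 = -31089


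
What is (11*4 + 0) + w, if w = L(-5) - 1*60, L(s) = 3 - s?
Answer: -8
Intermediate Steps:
w = -52 (w = (3 - 1*(-5)) - 1*60 = (3 + 5) - 60 = 8 - 60 = -52)
(11*4 + 0) + w = (11*4 + 0) - 52 = (44 + 0) - 52 = 44 - 52 = -8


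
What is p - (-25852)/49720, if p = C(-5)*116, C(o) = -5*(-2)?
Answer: 14425263/12430 ≈ 1160.5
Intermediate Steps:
C(o) = 10
p = 1160 (p = 10*116 = 1160)
p - (-25852)/49720 = 1160 - (-25852)/49720 = 1160 - 1*(-6463/12430) = 1160 + 6463/12430 = 14425263/12430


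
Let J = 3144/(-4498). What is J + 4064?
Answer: 9138364/2249 ≈ 4063.3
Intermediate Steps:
J = -1572/2249 (J = 3144*(-1/4498) = -1572/2249 ≈ -0.69898)
J + 4064 = -1572/2249 + 4064 = 9138364/2249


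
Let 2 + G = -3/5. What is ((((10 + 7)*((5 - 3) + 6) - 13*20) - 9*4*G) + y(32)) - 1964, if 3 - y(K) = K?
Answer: -10117/5 ≈ -2023.4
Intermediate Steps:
y(K) = 3 - K
G = -13/5 (G = -2 - 3/5 = -2 - 3*⅕ = -2 - ⅗ = -13/5 ≈ -2.6000)
((((10 + 7)*((5 - 3) + 6) - 13*20) - 9*4*G) + y(32)) - 1964 = ((((10 + 7)*((5 - 3) + 6) - 13*20) - 9*4*(-13)/5) + (3 - 1*32)) - 1964 = (((17*(2 + 6) - 260) - 36*(-13)/5) + (3 - 32)) - 1964 = (((17*8 - 260) - 1*(-468/5)) - 29) - 1964 = (((136 - 260) + 468/5) - 29) - 1964 = ((-124 + 468/5) - 29) - 1964 = (-152/5 - 29) - 1964 = -297/5 - 1964 = -10117/5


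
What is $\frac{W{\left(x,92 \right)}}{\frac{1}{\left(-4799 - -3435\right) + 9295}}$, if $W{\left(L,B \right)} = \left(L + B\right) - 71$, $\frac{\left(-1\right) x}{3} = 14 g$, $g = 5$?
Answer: $-1498959$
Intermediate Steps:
$x = -210$ ($x = - 3 \cdot 14 \cdot 5 = \left(-3\right) 70 = -210$)
$W{\left(L,B \right)} = -71 + B + L$ ($W{\left(L,B \right)} = \left(B + L\right) - 71 = -71 + B + L$)
$\frac{W{\left(x,92 \right)}}{\frac{1}{\left(-4799 - -3435\right) + 9295}} = \frac{-71 + 92 - 210}{\frac{1}{\left(-4799 - -3435\right) + 9295}} = - \frac{189}{\frac{1}{\left(-4799 + 3435\right) + 9295}} = - \frac{189}{\frac{1}{-1364 + 9295}} = - \frac{189}{\frac{1}{7931}} = - 189 \frac{1}{\frac{1}{7931}} = \left(-189\right) 7931 = -1498959$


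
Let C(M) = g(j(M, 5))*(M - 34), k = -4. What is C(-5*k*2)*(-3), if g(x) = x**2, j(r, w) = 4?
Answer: -288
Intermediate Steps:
C(M) = -544 + 16*M (C(M) = 4**2*(M - 34) = 16*(-34 + M) = -544 + 16*M)
C(-5*k*2)*(-3) = (-544 + 16*(-5*(-4)*2))*(-3) = (-544 + 16*(20*2))*(-3) = (-544 + 16*40)*(-3) = (-544 + 640)*(-3) = 96*(-3) = -288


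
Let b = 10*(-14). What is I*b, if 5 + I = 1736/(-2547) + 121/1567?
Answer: 3131501800/3991149 ≈ 784.61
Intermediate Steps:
b = -140
I = -22367870/3991149 (I = -5 + (1736/(-2547) + 121/1567) = -5 + (1736*(-1/2547) + 121*(1/1567)) = -5 + (-1736/2547 + 121/1567) = -5 - 2412125/3991149 = -22367870/3991149 ≈ -5.6044)
I*b = -22367870/3991149*(-140) = 3131501800/3991149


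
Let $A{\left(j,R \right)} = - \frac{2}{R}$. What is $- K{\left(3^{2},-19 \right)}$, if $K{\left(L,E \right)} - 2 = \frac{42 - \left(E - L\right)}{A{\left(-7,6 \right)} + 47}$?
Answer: $- \frac{7}{2} \approx -3.5$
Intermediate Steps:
$K{\left(L,E \right)} = \frac{29}{10} - \frac{3 E}{140} + \frac{3 L}{140}$ ($K{\left(L,E \right)} = 2 + \frac{42 - \left(E - L\right)}{- \frac{2}{6} + 47} = 2 + \frac{42 + L - E}{\left(-2\right) \frac{1}{6} + 47} = 2 + \frac{42 + L - E}{- \frac{1}{3} + 47} = 2 + \frac{42 + L - E}{\frac{140}{3}} = 2 + \left(42 + L - E\right) \frac{3}{140} = 2 + \left(\frac{9}{10} - \frac{3 E}{140} + \frac{3 L}{140}\right) = \frac{29}{10} - \frac{3 E}{140} + \frac{3 L}{140}$)
$- K{\left(3^{2},-19 \right)} = - (\frac{29}{10} - - \frac{57}{140} + \frac{3 \cdot 3^{2}}{140}) = - (\frac{29}{10} + \frac{57}{140} + \frac{3}{140} \cdot 9) = - (\frac{29}{10} + \frac{57}{140} + \frac{27}{140}) = \left(-1\right) \frac{7}{2} = - \frac{7}{2}$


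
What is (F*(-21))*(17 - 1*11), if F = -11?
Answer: 1386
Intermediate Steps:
(F*(-21))*(17 - 1*11) = (-11*(-21))*(17 - 1*11) = 231*(17 - 11) = 231*6 = 1386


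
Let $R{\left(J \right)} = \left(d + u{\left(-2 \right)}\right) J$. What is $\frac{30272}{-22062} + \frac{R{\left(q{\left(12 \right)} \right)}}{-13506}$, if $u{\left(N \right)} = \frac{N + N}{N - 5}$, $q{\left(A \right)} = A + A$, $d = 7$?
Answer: $- \frac{240836524}{173815467} \approx -1.3856$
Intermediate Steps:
$q{\left(A \right)} = 2 A$
$u{\left(N \right)} = \frac{2 N}{-5 + N}$
$R{\left(J \right)} = \frac{53 J}{7}$ ($R{\left(J \right)} = \left(7 + 2 \left(-2\right) \frac{1}{-5 - 2}\right) J = \left(7 + 2 \left(-2\right) \frac{1}{-7}\right) J = \left(7 + 2 \left(-2\right) \left(- \frac{1}{7}\right)\right) J = \left(7 + \frac{4}{7}\right) J = \frac{53 J}{7}$)
$\frac{30272}{-22062} + \frac{R{\left(q{\left(12 \right)} \right)}}{-13506} = \frac{30272}{-22062} + \frac{\frac{53}{7} \cdot 2 \cdot 12}{-13506} = 30272 \left(- \frac{1}{22062}\right) + \frac{53}{7} \cdot 24 \left(- \frac{1}{13506}\right) = - \frac{15136}{11031} + \frac{1272}{7} \left(- \frac{1}{13506}\right) = - \frac{15136}{11031} - \frac{212}{15757} = - \frac{240836524}{173815467}$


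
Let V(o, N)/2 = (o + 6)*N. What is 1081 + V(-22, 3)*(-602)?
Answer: 58873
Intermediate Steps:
V(o, N) = 2*N*(6 + o) (V(o, N) = 2*((o + 6)*N) = 2*((6 + o)*N) = 2*(N*(6 + o)) = 2*N*(6 + o))
1081 + V(-22, 3)*(-602) = 1081 + (2*3*(6 - 22))*(-602) = 1081 + (2*3*(-16))*(-602) = 1081 - 96*(-602) = 1081 + 57792 = 58873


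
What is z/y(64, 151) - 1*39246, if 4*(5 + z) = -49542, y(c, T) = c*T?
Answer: -758571469/19328 ≈ -39247.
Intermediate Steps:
y(c, T) = T*c
z = -24781/2 (z = -5 + (¼)*(-49542) = -5 - 24771/2 = -24781/2 ≈ -12391.)
z/y(64, 151) - 1*39246 = -24781/(2*(151*64)) - 1*39246 = -24781/2/9664 - 39246 = -24781/2*1/9664 - 39246 = -24781/19328 - 39246 = -758571469/19328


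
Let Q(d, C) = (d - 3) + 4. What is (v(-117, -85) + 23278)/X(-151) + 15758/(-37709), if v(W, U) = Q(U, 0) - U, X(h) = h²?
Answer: 518529653/859802909 ≈ 0.60308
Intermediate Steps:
Q(d, C) = 1 + d (Q(d, C) = (-3 + d) + 4 = 1 + d)
v(W, U) = 1 (v(W, U) = (1 + U) - U = 1)
(v(-117, -85) + 23278)/X(-151) + 15758/(-37709) = (1 + 23278)/((-151)²) + 15758/(-37709) = 23279/22801 + 15758*(-1/37709) = 23279*(1/22801) - 15758/37709 = 23279/22801 - 15758/37709 = 518529653/859802909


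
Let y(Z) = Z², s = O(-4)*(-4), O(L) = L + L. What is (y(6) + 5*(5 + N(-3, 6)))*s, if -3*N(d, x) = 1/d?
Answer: 17728/9 ≈ 1969.8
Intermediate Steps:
N(d, x) = -1/(3*d)
O(L) = 2*L
s = 32 (s = (2*(-4))*(-4) = -8*(-4) = 32)
(y(6) + 5*(5 + N(-3, 6)))*s = (6² + 5*(5 - ⅓/(-3)))*32 = (36 + 5*(5 - ⅓*(-⅓)))*32 = (36 + 5*(5 + ⅑))*32 = (36 + 5*(46/9))*32 = (36 + 230/9)*32 = (554/9)*32 = 17728/9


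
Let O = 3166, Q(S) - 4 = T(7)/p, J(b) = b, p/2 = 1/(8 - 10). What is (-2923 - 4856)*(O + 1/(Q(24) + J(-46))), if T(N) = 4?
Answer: -1132894665/46 ≈ -2.4628e+7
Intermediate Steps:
p = -1 (p = 2/(8 - 10) = 2/(-2) = 2*(-1/2) = -1)
Q(S) = 0 (Q(S) = 4 + 4/(-1) = 4 + 4*(-1) = 4 - 4 = 0)
(-2923 - 4856)*(O + 1/(Q(24) + J(-46))) = (-2923 - 4856)*(3166 + 1/(0 - 46)) = -7779*(3166 + 1/(-46)) = -7779*(3166 - 1/46) = -7779*145635/46 = -1132894665/46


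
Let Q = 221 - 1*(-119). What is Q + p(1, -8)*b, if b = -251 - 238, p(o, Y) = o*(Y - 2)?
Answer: 5230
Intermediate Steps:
p(o, Y) = o*(-2 + Y)
b = -489
Q = 340 (Q = 221 + 119 = 340)
Q + p(1, -8)*b = 340 + (1*(-2 - 8))*(-489) = 340 + (1*(-10))*(-489) = 340 - 10*(-489) = 340 + 4890 = 5230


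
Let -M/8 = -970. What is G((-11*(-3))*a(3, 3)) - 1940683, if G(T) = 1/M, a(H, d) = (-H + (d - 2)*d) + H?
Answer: -15059700079/7760 ≈ -1.9407e+6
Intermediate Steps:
M = 7760 (M = -8*(-970) = 7760)
a(H, d) = d*(-2 + d) (a(H, d) = (-H + (-2 + d)*d) + H = (-H + d*(-2 + d)) + H = d*(-2 + d))
G(T) = 1/7760
G((-11*(-3))*a(3, 3)) - 1940683 = 1/7760 - 1940683 = -15059700079/7760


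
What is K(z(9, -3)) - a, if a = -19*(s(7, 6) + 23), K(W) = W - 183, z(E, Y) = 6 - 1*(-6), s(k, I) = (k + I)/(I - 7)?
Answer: 19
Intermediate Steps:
s(k, I) = (I + k)/(-7 + I)
z(E, Y) = 12 (z(E, Y) = 6 + 6 = 12)
K(W) = -183 + W
a = -190 (a = -19*((6 + 7)/(-7 + 6) + 23) = -19*(13/(-1) + 23) = -19*(-1*13 + 23) = -19*(-13 + 23) = -19*10 = -190)
K(z(9, -3)) - a = (-183 + 12) - 1*(-190) = -171 + 190 = 19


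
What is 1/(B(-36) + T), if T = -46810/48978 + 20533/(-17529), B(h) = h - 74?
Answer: -143089227/16044181264 ≈ -0.0089184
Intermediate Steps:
B(h) = -74 + h
T = -304366294/143089227 (T = -46810*1/48978 + 20533*(-1/17529) = -23405/24489 - 20533/17529 = -304366294/143089227 ≈ -2.1271)
1/(B(-36) + T) = 1/((-74 - 36) - 304366294/143089227) = 1/(-110 - 304366294/143089227) = 1/(-16044181264/143089227) = -143089227/16044181264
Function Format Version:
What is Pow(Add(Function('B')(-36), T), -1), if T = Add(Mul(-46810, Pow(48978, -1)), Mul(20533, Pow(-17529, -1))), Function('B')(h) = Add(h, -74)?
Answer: Rational(-143089227, 16044181264) ≈ -0.0089184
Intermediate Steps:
Function('B')(h) = Add(-74, h)
T = Rational(-304366294, 143089227) (T = Add(Mul(-46810, Rational(1, 48978)), Mul(20533, Rational(-1, 17529))) = Add(Rational(-23405, 24489), Rational(-20533, 17529)) = Rational(-304366294, 143089227) ≈ -2.1271)
Pow(Add(Function('B')(-36), T), -1) = Pow(Add(Add(-74, -36), Rational(-304366294, 143089227)), -1) = Pow(Add(-110, Rational(-304366294, 143089227)), -1) = Pow(Rational(-16044181264, 143089227), -1) = Rational(-143089227, 16044181264)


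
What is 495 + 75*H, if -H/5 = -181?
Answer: 68370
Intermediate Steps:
H = 905 (H = -5*(-181) = 905)
495 + 75*H = 495 + 75*905 = 495 + 67875 = 68370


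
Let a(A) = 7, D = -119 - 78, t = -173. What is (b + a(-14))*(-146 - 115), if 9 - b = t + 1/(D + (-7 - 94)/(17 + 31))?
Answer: -471449781/9557 ≈ -49330.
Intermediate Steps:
D = -197
b = 1739422/9557 (b = 9 - (-173 + 1/(-197 + (-7 - 94)/(17 + 31))) = 9 - (-173 + 1/(-197 - 101/48)) = 9 - (-173 + 1/(-9557/48)) = 9 - (-173 - 48/9557) = 9 - 1*(-1653409/9557) = 9 + 1653409/9557 = 1739422/9557 ≈ 182.01)
(b + a(-14))*(-146 - 115) = (1739422/9557 + 7)*(-146 - 115) = (1806321/9557)*(-261) = -471449781/9557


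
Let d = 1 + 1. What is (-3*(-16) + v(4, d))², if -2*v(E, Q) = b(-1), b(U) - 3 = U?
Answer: 2209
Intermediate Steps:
b(U) = 3 + U
d = 2
v(E, Q) = -1 (v(E, Q) = -(3 - 1)/2 = -½*2 = -1)
(-3*(-16) + v(4, d))² = (-3*(-16) - 1)² = (48 - 1)² = 47² = 2209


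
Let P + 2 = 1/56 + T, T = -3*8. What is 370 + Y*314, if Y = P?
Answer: -218075/28 ≈ -7788.4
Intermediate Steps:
T = -24
P = -1455/56 (P = -2 + (1/56 - 24) = -2 - 1343/56 = -1455/56 ≈ -25.982)
Y = -1455/56 ≈ -25.982
370 + Y*314 = 370 - 1455/56*314 = 370 - 228435/28 = -218075/28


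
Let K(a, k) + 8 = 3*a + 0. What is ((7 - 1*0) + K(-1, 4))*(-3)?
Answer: 12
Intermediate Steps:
K(a, k) = -8 + 3*a (K(a, k) = -8 + (3*a + 0) = -8 + 3*a)
((7 - 1*0) + K(-1, 4))*(-3) = ((7 - 1*0) + (-8 + 3*(-1)))*(-3) = ((7 + 0) + (-8 - 3))*(-3) = (7 - 11)*(-3) = -4*(-3) = 12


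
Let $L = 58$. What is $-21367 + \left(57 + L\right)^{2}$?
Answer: $-8142$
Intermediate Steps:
$-21367 + \left(57 + L\right)^{2} = -21367 + \left(57 + 58\right)^{2} = -21367 + 115^{2} = -21367 + 13225 = -8142$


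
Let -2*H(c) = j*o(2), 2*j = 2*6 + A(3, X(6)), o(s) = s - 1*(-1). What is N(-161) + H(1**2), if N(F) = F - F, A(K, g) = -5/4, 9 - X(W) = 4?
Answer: -129/16 ≈ -8.0625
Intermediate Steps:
X(W) = 5 (X(W) = 9 - 1*4 = 9 - 4 = 5)
o(s) = 1 + s (o(s) = s + 1 = 1 + s)
A(K, g) = -5/4 (A(K, g) = -5*1/4 = -5/4)
N(F) = 0
j = 43/8 (j = (2*6 - 5/4)/2 = (12 - 5/4)/2 = (1/2)*(43/4) = 43/8 ≈ 5.3750)
H(c) = -129/16 (H(c) = -43*(1 + 2)/16 = -43*3/16 = -1/2*129/8 = -129/16)
N(-161) + H(1**2) = 0 - 129/16 = -129/16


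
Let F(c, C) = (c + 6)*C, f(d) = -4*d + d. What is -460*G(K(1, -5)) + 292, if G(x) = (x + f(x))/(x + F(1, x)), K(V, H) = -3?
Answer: 407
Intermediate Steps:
f(d) = -3*d
F(c, C) = C*(6 + c) (F(c, C) = (6 + c)*C = C*(6 + c))
G(x) = -¼ (G(x) = (x - 3*x)/(x + x*(6 + 1)) = (-2*x)/(x + x*7) = (-2*x)/(x + 7*x) = (-2*x)/((8*x)) = (-2*x)*(1/(8*x)) = -¼)
-460*G(K(1, -5)) + 292 = -460*(-¼) + 292 = 115 + 292 = 407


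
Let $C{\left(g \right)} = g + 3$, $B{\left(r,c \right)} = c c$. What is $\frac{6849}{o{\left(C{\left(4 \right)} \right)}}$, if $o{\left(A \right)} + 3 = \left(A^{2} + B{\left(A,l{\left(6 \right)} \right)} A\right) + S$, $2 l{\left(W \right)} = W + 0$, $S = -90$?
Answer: $\frac{6849}{19} \approx 360.47$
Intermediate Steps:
$l{\left(W \right)} = \frac{W}{2}$ ($l{\left(W \right)} = \frac{W + 0}{2} = \frac{W}{2}$)
$B{\left(r,c \right)} = c^{2}$
$C{\left(g \right)} = 3 + g$
$o{\left(A \right)} = -93 + A^{2} + 9 A$ ($o{\left(A \right)} = -3 - \left(90 - A^{2} - \left(\frac{1}{2} \cdot 6\right)^{2} A\right) = -3 - \left(90 - A^{2} - 3^{2} A\right) = -3 - \left(90 - A^{2} - 9 A\right) = -3 + \left(-90 + A^{2} + 9 A\right) = -93 + A^{2} + 9 A$)
$\frac{6849}{o{\left(C{\left(4 \right)} \right)}} = \frac{6849}{-93 + \left(3 + 4\right)^{2} + 9 \left(3 + 4\right)} = \frac{6849}{-93 + 7^{2} + 9 \cdot 7} = \frac{6849}{-93 + 49 + 63} = \frac{6849}{19}$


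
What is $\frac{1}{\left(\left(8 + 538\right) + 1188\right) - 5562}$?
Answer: $- \frac{1}{3828} \approx -0.00026123$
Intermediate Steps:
$\frac{1}{\left(\left(8 + 538\right) + 1188\right) - 5562} = \frac{1}{\left(546 + 1188\right) - 5562} = \frac{1}{1734 - 5562} = \frac{1}{-3828} = - \frac{1}{3828}$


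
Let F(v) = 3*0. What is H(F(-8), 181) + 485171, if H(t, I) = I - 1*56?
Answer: 485296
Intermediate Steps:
F(v) = 0
H(t, I) = -56 + I (H(t, I) = I - 56 = -56 + I)
H(F(-8), 181) + 485171 = (-56 + 181) + 485171 = 125 + 485171 = 485296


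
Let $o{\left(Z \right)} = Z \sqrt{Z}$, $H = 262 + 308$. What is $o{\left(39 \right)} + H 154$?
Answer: $87780 + 39 \sqrt{39} \approx 88024.0$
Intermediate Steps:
$H = 570$
$o{\left(Z \right)} = Z^{\frac{3}{2}}$
$o{\left(39 \right)} + H 154 = 39^{\frac{3}{2}} + 570 \cdot 154 = 39 \sqrt{39} + 87780 = 87780 + 39 \sqrt{39}$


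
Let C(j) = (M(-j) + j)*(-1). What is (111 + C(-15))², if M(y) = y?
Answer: 12321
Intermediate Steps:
C(j) = 0 (C(j) = (-j + j)*(-1) = 0*(-1) = 0)
(111 + C(-15))² = (111 + 0)² = 111² = 12321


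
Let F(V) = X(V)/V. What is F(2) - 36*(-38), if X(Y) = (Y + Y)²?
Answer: 1376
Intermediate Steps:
X(Y) = 4*Y² (X(Y) = (2*Y)² = 4*Y²)
F(V) = 4*V (F(V) = (4*V²)/V = 4*V)
F(2) - 36*(-38) = 4*2 - 36*(-38) = 8 + 1368 = 1376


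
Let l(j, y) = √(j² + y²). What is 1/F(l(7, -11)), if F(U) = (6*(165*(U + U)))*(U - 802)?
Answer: -1/1273207320 - 401*√170/108222622200 ≈ -4.9097e-8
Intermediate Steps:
F(U) = 1980*U*(-802 + U) (F(U) = (6*(165*(2*U)))*(-802 + U) = (6*(330*U))*(-802 + U) = (1980*U)*(-802 + U) = 1980*U*(-802 + U))
1/F(l(7, -11)) = 1/(1980*√(7² + (-11)²)*(-802 + √(7² + (-11)²))) = 1/(1980*√(49 + 121)*(-802 + √(49 + 121))) = 1/(1980*√170*(-802 + √170)) = √170/(336600*(-802 + √170))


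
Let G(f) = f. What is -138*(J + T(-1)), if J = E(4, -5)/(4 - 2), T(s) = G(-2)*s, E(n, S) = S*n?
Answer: 1104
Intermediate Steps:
T(s) = -2*s
J = -10 (J = (-5*4)/(4 - 2) = -20/2 = -20*½ = -10)
-138*(J + T(-1)) = -138*(-10 - 2*(-1)) = -138*(-10 + 2) = -138*(-8) = 1104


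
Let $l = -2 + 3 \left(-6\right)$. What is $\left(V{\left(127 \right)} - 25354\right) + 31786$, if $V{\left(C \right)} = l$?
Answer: $6412$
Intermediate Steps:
$l = -20$ ($l = -2 - 18 = -20$)
$V{\left(C \right)} = -20$
$\left(V{\left(127 \right)} - 25354\right) + 31786 = \left(-20 - 25354\right) + 31786 = -25374 + 31786 = 6412$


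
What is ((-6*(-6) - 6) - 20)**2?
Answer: 100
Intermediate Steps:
((-6*(-6) - 6) - 20)**2 = ((36 - 6) - 20)**2 = (30 - 20)**2 = 10**2 = 100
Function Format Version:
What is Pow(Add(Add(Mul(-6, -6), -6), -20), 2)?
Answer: 100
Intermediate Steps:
Pow(Add(Add(Mul(-6, -6), -6), -20), 2) = Pow(Add(Add(36, -6), -20), 2) = Pow(Add(30, -20), 2) = Pow(10, 2) = 100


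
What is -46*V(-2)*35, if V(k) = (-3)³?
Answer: 43470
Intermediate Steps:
V(k) = -27
-46*V(-2)*35 = -46*(-27)*35 = 1242*35 = 43470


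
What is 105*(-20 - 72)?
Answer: -9660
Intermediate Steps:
105*(-20 - 72) = 105*(-92) = -9660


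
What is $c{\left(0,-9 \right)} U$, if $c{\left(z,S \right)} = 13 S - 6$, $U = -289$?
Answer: $35547$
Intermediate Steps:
$c{\left(z,S \right)} = -6 + 13 S$
$c{\left(0,-9 \right)} U = \left(-6 + 13 \left(-9\right)\right) \left(-289\right) = \left(-6 - 117\right) \left(-289\right) = \left(-123\right) \left(-289\right) = 35547$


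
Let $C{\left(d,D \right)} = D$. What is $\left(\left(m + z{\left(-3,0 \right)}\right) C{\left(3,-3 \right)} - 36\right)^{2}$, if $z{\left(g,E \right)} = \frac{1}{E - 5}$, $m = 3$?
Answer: $\frac{49284}{25} \approx 1971.4$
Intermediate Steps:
$z{\left(g,E \right)} = \frac{1}{-5 + E}$
$\left(\left(m + z{\left(-3,0 \right)}\right) C{\left(3,-3 \right)} - 36\right)^{2} = \left(\left(3 + \frac{1}{-5 + 0}\right) \left(-3\right) - 36\right)^{2} = \left(\left(3 + \frac{1}{-5}\right) \left(-3\right) - 36\right)^{2} = \left(\left(3 - \frac{1}{5}\right) \left(-3\right) - 36\right)^{2} = \left(\frac{14}{5} \left(-3\right) - 36\right)^{2} = \left(- \frac{42}{5} - 36\right)^{2} = \left(- \frac{222}{5}\right)^{2} = \frac{49284}{25}$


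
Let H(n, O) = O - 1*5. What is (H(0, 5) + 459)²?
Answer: 210681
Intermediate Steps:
H(n, O) = -5 + O (H(n, O) = O - 5 = -5 + O)
(H(0, 5) + 459)² = ((-5 + 5) + 459)² = (0 + 459)² = 459² = 210681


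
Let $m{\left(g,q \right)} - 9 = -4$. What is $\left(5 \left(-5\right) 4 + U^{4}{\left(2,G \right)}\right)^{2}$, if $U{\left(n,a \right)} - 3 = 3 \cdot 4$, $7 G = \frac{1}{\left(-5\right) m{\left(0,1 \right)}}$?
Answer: $2552775625$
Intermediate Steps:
$m{\left(g,q \right)} = 5$ ($m{\left(g,q \right)} = 9 - 4 = 5$)
$G = - \frac{1}{175}$ ($G = \frac{1}{7 \left(\left(-5\right) 5\right)} = \frac{1}{7 \left(-25\right)} = \frac{1}{7} \left(- \frac{1}{25}\right) = - \frac{1}{175} \approx -0.0057143$)
$U{\left(n,a \right)} = 15$ ($U{\left(n,a \right)} = 3 + 3 \cdot 4 = 3 + 12 = 15$)
$\left(5 \left(-5\right) 4 + U^{4}{\left(2,G \right)}\right)^{2} = \left(5 \left(-5\right) 4 + 15^{4}\right)^{2} = \left(\left(-25\right) 4 + 50625\right)^{2} = \left(-100 + 50625\right)^{2} = 50525^{2} = 2552775625$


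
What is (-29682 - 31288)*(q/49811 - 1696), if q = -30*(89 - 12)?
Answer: 5150853273020/49811 ≈ 1.0341e+8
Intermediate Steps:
q = -2310 (q = -30*77 = -2310)
(-29682 - 31288)*(q/49811 - 1696) = (-29682 - 31288)*(-2310/49811 - 1696) = -60970*(-2310*1/49811 - 1696) = -60970*(-2310/49811 - 1696) = -60970*(-84481766/49811) = 5150853273020/49811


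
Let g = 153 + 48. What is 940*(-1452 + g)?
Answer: -1175940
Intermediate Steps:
g = 201
940*(-1452 + g) = 940*(-1452 + 201) = 940*(-1251) = -1175940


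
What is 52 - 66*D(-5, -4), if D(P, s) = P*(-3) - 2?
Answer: -806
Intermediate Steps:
D(P, s) = -2 - 3*P (D(P, s) = -3*P - 2 = -2 - 3*P)
52 - 66*D(-5, -4) = 52 - 66*(-2 - 3*(-5)) = 52 - 66*(-2 + 15) = 52 - 66*13 = 52 - 858 = -806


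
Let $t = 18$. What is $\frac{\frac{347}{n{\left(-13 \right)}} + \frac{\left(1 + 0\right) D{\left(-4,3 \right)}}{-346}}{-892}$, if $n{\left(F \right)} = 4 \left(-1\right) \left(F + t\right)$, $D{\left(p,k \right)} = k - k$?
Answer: $\frac{347}{17840} \approx 0.019451$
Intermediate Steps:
$D{\left(p,k \right)} = 0$
$n{\left(F \right)} = -72 - 4 F$ ($n{\left(F \right)} = 4 \left(-1\right) \left(F + 18\right) = - 4 \left(18 + F\right) = -72 - 4 F$)
$\frac{\frac{347}{n{\left(-13 \right)}} + \frac{\left(1 + 0\right) D{\left(-4,3 \right)}}{-346}}{-892} = \frac{\frac{347}{-72 - -52} + \frac{\left(1 + 0\right) 0}{-346}}{-892} = \left(\frac{347}{-72 + 52} + 1 \cdot 0 \left(- \frac{1}{346}\right)\right) \left(- \frac{1}{892}\right) = \left(\frac{347}{-20} + 0 \left(- \frac{1}{346}\right)\right) \left(- \frac{1}{892}\right) = \left(347 \left(- \frac{1}{20}\right) + 0\right) \left(- \frac{1}{892}\right) = \left(- \frac{347}{20} + 0\right) \left(- \frac{1}{892}\right) = \left(- \frac{347}{20}\right) \left(- \frac{1}{892}\right) = \frac{347}{17840}$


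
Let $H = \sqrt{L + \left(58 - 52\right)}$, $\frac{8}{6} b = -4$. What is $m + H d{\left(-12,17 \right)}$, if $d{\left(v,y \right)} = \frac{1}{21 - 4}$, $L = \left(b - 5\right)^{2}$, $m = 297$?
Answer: $297 + \frac{\sqrt{70}}{17} \approx 297.49$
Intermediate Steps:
$b = -3$ ($b = \frac{3}{4} \left(-4\right) = -3$)
$L = 64$ ($L = \left(-3 - 5\right)^{2} = \left(-8\right)^{2} = 64$)
$d{\left(v,y \right)} = \frac{1}{17}$
$H = \sqrt{70}$ ($H = \sqrt{64 + \left(58 - 52\right)} = \sqrt{64 + 6} = \sqrt{70} \approx 8.3666$)
$m + H d{\left(-12,17 \right)} = 297 + \sqrt{70} \cdot \frac{1}{17} = 297 + \frac{\sqrt{70}}{17}$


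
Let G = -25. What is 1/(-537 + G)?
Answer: -1/562 ≈ -0.0017794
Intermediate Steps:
1/(-537 + G) = 1/(-537 - 25) = 1/(-562) = -1/562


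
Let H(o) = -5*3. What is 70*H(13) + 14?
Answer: -1036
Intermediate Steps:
H(o) = -15
70*H(13) + 14 = 70*(-15) + 14 = -1050 + 14 = -1036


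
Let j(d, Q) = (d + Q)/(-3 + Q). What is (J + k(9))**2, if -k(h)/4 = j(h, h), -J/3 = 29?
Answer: 9801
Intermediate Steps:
J = -87 (J = -3*29 = -87)
j(d, Q) = (Q + d)/(-3 + Q)
k(h) = -8*h/(-3 + h) (k(h) = -4*(h + h)/(-3 + h) = -4*2*h/(-3 + h) = -8*h/(-3 + h))
(J + k(9))**2 = (-87 - 8*9/(-3 + 9))**2 = (-87 - 8*9/6)**2 = (-87 - 8*9*1/6)**2 = (-87 - 12)**2 = (-99)**2 = 9801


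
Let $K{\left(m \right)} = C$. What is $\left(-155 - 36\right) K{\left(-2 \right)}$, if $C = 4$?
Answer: $-764$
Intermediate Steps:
$K{\left(m \right)} = 4$
$\left(-155 - 36\right) K{\left(-2 \right)} = \left(-155 - 36\right) 4 = \left(-191\right) 4 = -764$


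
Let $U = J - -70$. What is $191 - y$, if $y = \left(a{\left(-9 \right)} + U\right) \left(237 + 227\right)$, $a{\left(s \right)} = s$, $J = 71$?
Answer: $-61057$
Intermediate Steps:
$U = 141$ ($U = 71 - -70 = 71 + 70 = 141$)
$y = 61248$ ($y = \left(-9 + 141\right) \left(237 + 227\right) = 132 \cdot 464 = 61248$)
$191 - y = 191 - 61248 = -61057$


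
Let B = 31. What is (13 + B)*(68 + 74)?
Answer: 6248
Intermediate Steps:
(13 + B)*(68 + 74) = (13 + 31)*(68 + 74) = 44*142 = 6248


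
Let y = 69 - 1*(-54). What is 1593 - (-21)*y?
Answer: 4176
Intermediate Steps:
y = 123 (y = 69 + 54 = 123)
1593 - (-21)*y = 1593 - (-21)*123 = 1593 - 1*(-2583) = 1593 + 2583 = 4176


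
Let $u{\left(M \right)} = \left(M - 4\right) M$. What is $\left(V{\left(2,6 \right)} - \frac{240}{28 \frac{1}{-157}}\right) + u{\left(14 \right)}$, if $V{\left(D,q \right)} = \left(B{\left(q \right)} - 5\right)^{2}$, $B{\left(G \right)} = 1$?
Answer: $\frac{10512}{7} \approx 1501.7$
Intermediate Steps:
$u{\left(M \right)} = M \left(-4 + M\right)$ ($u{\left(M \right)} = \left(-4 + M\right) M = M \left(-4 + M\right)$)
$V{\left(D,q \right)} = 16$ ($V{\left(D,q \right)} = \left(1 - 5\right)^{2} = \left(-4\right)^{2} = 16$)
$\left(V{\left(2,6 \right)} - \frac{240}{28 \frac{1}{-157}}\right) + u{\left(14 \right)} = \left(16 - \frac{240}{28 \frac{1}{-157}}\right) + 14 \left(-4 + 14\right) = \left(16 - \frac{240}{28 \left(- \frac{1}{157}\right)}\right) + 14 \cdot 10 = \left(16 - \frac{240}{- \frac{28}{157}}\right) + 140 = \left(16 - - \frac{9420}{7}\right) + 140 = \left(16 + \frac{9420}{7}\right) + 140 = \frac{9532}{7} + 140 = \frac{10512}{7}$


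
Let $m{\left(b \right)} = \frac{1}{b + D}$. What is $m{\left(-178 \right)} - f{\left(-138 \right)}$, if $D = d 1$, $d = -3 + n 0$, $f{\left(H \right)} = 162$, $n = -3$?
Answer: $- \frac{29323}{181} \approx -162.01$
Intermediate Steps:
$d = -3$ ($d = -3 - 0 = -3 + 0 = -3$)
$D = -3$ ($D = \left(-3\right) 1 = -3$)
$m{\left(b \right)} = \frac{1}{-3 + b}$ ($m{\left(b \right)} = \frac{1}{b - 3} = \frac{1}{-3 + b}$)
$m{\left(-178 \right)} - f{\left(-138 \right)} = \frac{1}{-3 - 178} - 162 = \frac{1}{-181} - 162 = - \frac{1}{181} - 162 = - \frac{29323}{181}$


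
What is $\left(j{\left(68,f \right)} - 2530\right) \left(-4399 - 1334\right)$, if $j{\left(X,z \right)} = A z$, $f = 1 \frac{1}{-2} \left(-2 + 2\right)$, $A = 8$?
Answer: $14504490$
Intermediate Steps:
$f = 0$ ($f = 1 \left(- \frac{1}{2}\right) 0 = \left(- \frac{1}{2}\right) 0 = 0$)
$j{\left(X,z \right)} = 8 z$
$\left(j{\left(68,f \right)} - 2530\right) \left(-4399 - 1334\right) = \left(8 \cdot 0 - 2530\right) \left(-4399 - 1334\right) = \left(0 - 2530\right) \left(-5733\right) = \left(-2530\right) \left(-5733\right) = 14504490$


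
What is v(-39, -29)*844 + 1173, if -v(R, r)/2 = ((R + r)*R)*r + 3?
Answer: 129816813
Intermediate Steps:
v(R, r) = -6 - 2*R*r*(R + r) (v(R, r) = -2*(((R + r)*R)*r + 3) = -2*((R*(R + r))*r + 3) = -2*(R*r*(R + r) + 3) = -2*(3 + R*r*(R + r)) = -6 - 2*R*r*(R + r))
v(-39, -29)*844 + 1173 = (-6 - 2*(-39)*(-29)**2 - 2*(-29)*(-39)**2)*844 + 1173 = (-6 - 2*(-39)*841 - 2*(-29)*1521)*844 + 1173 = (-6 + 65598 + 88218)*844 + 1173 = 153810*844 + 1173 = 129815640 + 1173 = 129816813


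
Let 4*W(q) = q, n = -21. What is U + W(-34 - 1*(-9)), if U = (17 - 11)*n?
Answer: -529/4 ≈ -132.25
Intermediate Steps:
W(q) = q/4
U = -126 (U = (17 - 11)*(-21) = 6*(-21) = -126)
U + W(-34 - 1*(-9)) = -126 + (-34 - 1*(-9))/4 = -126 + (-34 + 9)/4 = -126 + (¼)*(-25) = -126 - 25/4 = -529/4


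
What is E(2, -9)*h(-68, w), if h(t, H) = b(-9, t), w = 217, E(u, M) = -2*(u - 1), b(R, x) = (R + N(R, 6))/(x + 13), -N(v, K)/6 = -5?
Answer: 42/55 ≈ 0.76364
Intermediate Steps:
N(v, K) = 30 (N(v, K) = -6*(-5) = 30)
b(R, x) = (30 + R)/(13 + x) (b(R, x) = (R + 30)/(x + 13) = (30 + R)/(13 + x))
E(u, M) = 2 - 2*u (E(u, M) = -2*(-1 + u) = 2 - 2*u)
h(t, H) = 21/(13 + t) (h(t, H) = (30 - 9)/(13 + t) = 21/(13 + t))
E(2, -9)*h(-68, w) = (2 - 2*2)*(21/(13 - 68)) = (2 - 4)*(21/(-55)) = -42*(-1)/55 = -2*(-21/55) = 42/55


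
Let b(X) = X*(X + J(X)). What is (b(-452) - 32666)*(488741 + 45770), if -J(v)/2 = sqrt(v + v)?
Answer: 91742399018 + 966395888*I*sqrt(226) ≈ 9.1742e+10 + 1.4528e+10*I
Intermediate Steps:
J(v) = -2*sqrt(2)*sqrt(v) (J(v) = -2*sqrt(v + v) = -2*sqrt(2)*sqrt(v))
b(X) = X*(X - 2*sqrt(2)*sqrt(X))
(b(-452) - 32666)*(488741 + 45770) = (((-452)**2 - 2*sqrt(2)*(-452)**(3/2)) - 32666)*(488741 + 45770) = ((204304 - 2*sqrt(2)*(-904*I*sqrt(113))) - 32666)*534511 = ((204304 + 1808*I*sqrt(226)) - 32666)*534511 = (171638 + 1808*I*sqrt(226))*534511 = 91742399018 + 966395888*I*sqrt(226)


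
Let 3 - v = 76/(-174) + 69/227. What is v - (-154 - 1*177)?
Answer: 6598789/19749 ≈ 334.13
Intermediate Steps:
v = 61870/19749 (v = 3 - (76/(-174) + 69/227) = 3 - (76*(-1/174) + 69*(1/227)) = 3 - (-38/87 + 69/227) = 3 - 1*(-2623/19749) = 3 + 2623/19749 = 61870/19749 ≈ 3.1328)
v - (-154 - 1*177) = 61870/19749 - (-154 - 1*177) = 61870/19749 - (-154 - 177) = 61870/19749 - 1*(-331) = 61870/19749 + 331 = 6598789/19749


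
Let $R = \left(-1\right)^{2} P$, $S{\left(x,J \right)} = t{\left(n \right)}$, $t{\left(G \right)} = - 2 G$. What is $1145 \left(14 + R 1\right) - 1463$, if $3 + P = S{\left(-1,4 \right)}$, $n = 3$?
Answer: $4262$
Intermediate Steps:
$S{\left(x,J \right)} = -6$ ($S{\left(x,J \right)} = \left(-2\right) 3 = -6$)
$P = -9$ ($P = -3 - 6 = -9$)
$R = -9$ ($R = \left(-1\right)^{2} \left(-9\right) = 1 \left(-9\right) = -9$)
$1145 \left(14 + R 1\right) - 1463 = 1145 \left(14 - 9\right) - 1463 = 1145 \cdot 5 - 1463 = 5725 - 1463 = 4262$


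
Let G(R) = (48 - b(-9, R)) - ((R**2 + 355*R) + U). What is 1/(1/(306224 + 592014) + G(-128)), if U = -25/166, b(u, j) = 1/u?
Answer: 335491893/9764243857010 ≈ 3.4359e-5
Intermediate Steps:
U = -25/166 (U = -25*1/166 = -25/166 ≈ -0.15060)
G(R) = 72103/1494 - R**2 - 355*R (G(R) = (48 - 1/(-9)) - ((R**2 + 355*R) - 25/166) = (48 - 1*(-1/9)) - (-25/166 + R**2 + 355*R) = (48 + 1/9) + (25/166 - R**2 - 355*R) = 433/9 + (25/166 - R**2 - 355*R) = 72103/1494 - R**2 - 355*R)
1/(1/(306224 + 592014) + G(-128)) = 1/(1/(306224 + 592014) + (72103/1494 - 1*(-128)**2 - 355*(-128))) = 1/(1/898238 + (72103/1494 - 1*16384 + 45440)) = 1/(1/898238 + (72103/1494 - 16384 + 45440)) = 1/(1/898238 + 43481767/1494) = 1/(9764243857010/335491893) = 335491893/9764243857010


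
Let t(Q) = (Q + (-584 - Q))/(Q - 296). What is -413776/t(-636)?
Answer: -48204904/73 ≈ -6.6034e+5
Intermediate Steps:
t(Q) = -584/(-296 + Q)
-413776/t(-636) = -413776/((-584/(-296 - 636))) = -413776/((-584/(-932))) = -413776/((-584*(-1/932))) = -413776/146/233 = -413776*233/146 = -48204904/73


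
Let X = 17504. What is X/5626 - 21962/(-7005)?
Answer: 123086866/19705065 ≈ 6.2465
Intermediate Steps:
X/5626 - 21962/(-7005) = 17504/5626 - 21962/(-7005) = 17504*(1/5626) - 21962*(-1/7005) = 8752/2813 + 21962/7005 = 123086866/19705065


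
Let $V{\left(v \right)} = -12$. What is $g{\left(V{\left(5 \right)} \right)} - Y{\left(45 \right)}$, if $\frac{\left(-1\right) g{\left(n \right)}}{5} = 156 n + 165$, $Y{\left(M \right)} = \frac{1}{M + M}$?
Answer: $\frac{768149}{90} \approx 8535.0$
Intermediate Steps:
$Y{\left(M \right)} = \frac{1}{2 M}$
$g{\left(n \right)} = -825 - 780 n$ ($g{\left(n \right)} = - 5 \left(156 n + 165\right) = - 5 \left(165 + 156 n\right) = -825 - 780 n$)
$g{\left(V{\left(5 \right)} \right)} - Y{\left(45 \right)} = \left(-825 - -9360\right) - \frac{1}{2 \cdot 45} = \left(-825 + 9360\right) - \frac{1}{2} \cdot \frac{1}{45} = 8535 - \frac{1}{90} = \frac{768149}{90}$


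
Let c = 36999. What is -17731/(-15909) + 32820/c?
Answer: 130906961/65401899 ≈ 2.0016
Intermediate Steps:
-17731/(-15909) + 32820/c = -17731/(-15909) + 32820/36999 = -17731*(-1/15909) + 32820*(1/36999) = 17731/15909 + 10940/12333 = 130906961/65401899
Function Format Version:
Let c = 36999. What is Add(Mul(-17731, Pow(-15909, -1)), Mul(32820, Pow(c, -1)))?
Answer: Rational(130906961, 65401899) ≈ 2.0016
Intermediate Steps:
Add(Mul(-17731, Pow(-15909, -1)), Mul(32820, Pow(c, -1))) = Add(Mul(-17731, Pow(-15909, -1)), Mul(32820, Pow(36999, -1))) = Add(Mul(-17731, Rational(-1, 15909)), Mul(32820, Rational(1, 36999))) = Add(Rational(17731, 15909), Rational(10940, 12333)) = Rational(130906961, 65401899)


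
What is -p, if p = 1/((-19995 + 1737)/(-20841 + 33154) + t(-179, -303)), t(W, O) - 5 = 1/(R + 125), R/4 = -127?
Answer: -4715879/16574268 ≈ -0.28453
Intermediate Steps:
R = -508 (R = 4*(-127) = -508)
t(W, O) = 1914/383 (t(W, O) = 5 + 1/(-508 + 125) = 5 + 1/(-383) = 5 - 1/383 = 1914/383)
p = 4715879/16574268 (p = 1/((-19995 + 1737)/(-20841 + 33154) + 1914/383) = 1/(-18258/12313 + 1914/383) = 1/(16574268/4715879) = 4715879/16574268 ≈ 0.28453)
-p = -1*4715879/16574268 = -4715879/16574268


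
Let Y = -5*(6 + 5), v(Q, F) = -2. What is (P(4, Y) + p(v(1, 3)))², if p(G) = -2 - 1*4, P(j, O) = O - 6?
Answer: 4489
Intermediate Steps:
Y = -55 (Y = -5*11 = -55)
P(j, O) = -6 + O
p(G) = -6 (p(G) = -2 - 4 = -6)
(P(4, Y) + p(v(1, 3)))² = ((-6 - 55) - 6)² = (-61 - 6)² = (-67)² = 4489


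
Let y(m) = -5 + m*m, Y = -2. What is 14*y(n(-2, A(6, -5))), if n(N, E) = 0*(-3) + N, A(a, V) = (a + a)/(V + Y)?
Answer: -14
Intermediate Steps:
A(a, V) = 2*a/(-2 + V) (A(a, V) = (a + a)/(V - 2) = (2*a)/(-2 + V) = 2*a/(-2 + V))
n(N, E) = N (n(N, E) = 0 + N = N)
y(m) = -5 + m²
14*y(n(-2, A(6, -5))) = 14*(-5 + (-2)²) = 14*(-5 + 4) = 14*(-1) = -14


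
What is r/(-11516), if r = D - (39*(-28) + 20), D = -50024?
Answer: 12238/2879 ≈ 4.2508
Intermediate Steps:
r = -48952 (r = -50024 - (39*(-28) + 20) = -50024 - (-1092 + 20) = -50024 - 1*(-1072) = -50024 + 1072 = -48952)
r/(-11516) = -48952/(-11516) = -48952*(-1/11516) = 12238/2879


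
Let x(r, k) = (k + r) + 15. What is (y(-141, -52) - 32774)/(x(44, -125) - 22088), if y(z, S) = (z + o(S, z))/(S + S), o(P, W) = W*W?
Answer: 857059/576004 ≈ 1.4879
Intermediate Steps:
o(P, W) = W²
x(r, k) = 15 + k + r
y(z, S) = (z + z²)/(2*S) (y(z, S) = (z + z²)/(S + S) = (z + z²)/((2*S)) = (z + z²)*(1/(2*S)) = (z + z²)/(2*S))
(y(-141, -52) - 32774)/(x(44, -125) - 22088) = ((½)*(-141)*(1 - 141)/(-52) - 32774)/((15 - 125 + 44) - 22088) = ((½)*(-141)*(-1/52)*(-140) - 32774)/(-66 - 22088) = (-4935/26 - 32774)/(-22154) = -857059/26*(-1/22154) = 857059/576004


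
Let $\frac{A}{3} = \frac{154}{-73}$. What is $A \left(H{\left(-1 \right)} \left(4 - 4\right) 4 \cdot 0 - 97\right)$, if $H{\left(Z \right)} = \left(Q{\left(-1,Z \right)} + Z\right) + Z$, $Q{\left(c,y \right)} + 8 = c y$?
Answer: $\frac{44814}{73} \approx 613.89$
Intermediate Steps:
$Q{\left(c,y \right)} = -8 + c y$
$H{\left(Z \right)} = -8 + Z$ ($H{\left(Z \right)} = \left(\left(-8 - Z\right) + Z\right) + Z = -8 + Z$)
$A = - \frac{462}{73}$ ($A = 3 \frac{154}{-73} = 3 \cdot 154 \left(- \frac{1}{73}\right) = 3 \left(- \frac{154}{73}\right) = - \frac{462}{73} \approx -6.3288$)
$A \left(H{\left(-1 \right)} \left(4 - 4\right) 4 \cdot 0 - 97\right) = - \frac{462 \left(\left(-8 - 1\right) \left(4 - 4\right) 4 \cdot 0 - 97\right)}{73} = - \frac{462 \left(- 9 \cdot 0 \cdot 4 \cdot 0 - 97\right)}{73} = - \frac{462 \left(\left(-9\right) 0 \cdot 0 - 97\right)}{73} = - \frac{462 \left(0 \cdot 0 - 97\right)}{73} = - \frac{462 \left(0 - 97\right)}{73} = \left(- \frac{462}{73}\right) \left(-97\right) = \frac{44814}{73}$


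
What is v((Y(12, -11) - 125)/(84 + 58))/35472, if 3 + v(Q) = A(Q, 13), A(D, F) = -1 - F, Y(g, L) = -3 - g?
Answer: -17/35472 ≈ -0.00047925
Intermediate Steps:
v(Q) = -17 (v(Q) = -3 + (-1 - 1*13) = -3 + (-1 - 13) = -3 - 14 = -17)
v((Y(12, -11) - 125)/(84 + 58))/35472 = -17/35472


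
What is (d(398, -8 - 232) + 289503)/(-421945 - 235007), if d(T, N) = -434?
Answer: -289069/656952 ≈ -0.44002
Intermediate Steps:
(d(398, -8 - 232) + 289503)/(-421945 - 235007) = (-434 + 289503)/(-421945 - 235007) = 289069/(-656952) = 289069*(-1/656952) = -289069/656952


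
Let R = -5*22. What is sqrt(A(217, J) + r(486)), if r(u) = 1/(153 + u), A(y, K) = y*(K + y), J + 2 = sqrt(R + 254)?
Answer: sqrt(2234831642)/213 ≈ 221.94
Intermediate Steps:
R = -110
J = 10 (J = -2 + sqrt(-110 + 254) = -2 + sqrt(144) = -2 + 12 = 10)
sqrt(A(217, J) + r(486)) = sqrt(217*(10 + 217) + 1/(153 + 486)) = sqrt(217*227 + 1/639) = sqrt(49259 + 1/639) = sqrt(31476502/639) = sqrt(2234831642)/213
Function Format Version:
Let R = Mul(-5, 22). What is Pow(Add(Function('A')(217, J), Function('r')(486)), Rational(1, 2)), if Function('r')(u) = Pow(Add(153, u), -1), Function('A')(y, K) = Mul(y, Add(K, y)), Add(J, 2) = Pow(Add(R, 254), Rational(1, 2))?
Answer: Mul(Rational(1, 213), Pow(2234831642, Rational(1, 2))) ≈ 221.94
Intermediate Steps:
R = -110
J = 10 (J = Add(-2, Pow(Add(-110, 254), Rational(1, 2))) = Add(-2, Pow(144, Rational(1, 2))) = Add(-2, 12) = 10)
Pow(Add(Function('A')(217, J), Function('r')(486)), Rational(1, 2)) = Pow(Add(Mul(217, Add(10, 217)), Pow(Add(153, 486), -1)), Rational(1, 2)) = Pow(Add(Mul(217, 227), Pow(639, -1)), Rational(1, 2)) = Pow(Add(49259, Rational(1, 639)), Rational(1, 2)) = Pow(Rational(31476502, 639), Rational(1, 2)) = Mul(Rational(1, 213), Pow(2234831642, Rational(1, 2)))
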